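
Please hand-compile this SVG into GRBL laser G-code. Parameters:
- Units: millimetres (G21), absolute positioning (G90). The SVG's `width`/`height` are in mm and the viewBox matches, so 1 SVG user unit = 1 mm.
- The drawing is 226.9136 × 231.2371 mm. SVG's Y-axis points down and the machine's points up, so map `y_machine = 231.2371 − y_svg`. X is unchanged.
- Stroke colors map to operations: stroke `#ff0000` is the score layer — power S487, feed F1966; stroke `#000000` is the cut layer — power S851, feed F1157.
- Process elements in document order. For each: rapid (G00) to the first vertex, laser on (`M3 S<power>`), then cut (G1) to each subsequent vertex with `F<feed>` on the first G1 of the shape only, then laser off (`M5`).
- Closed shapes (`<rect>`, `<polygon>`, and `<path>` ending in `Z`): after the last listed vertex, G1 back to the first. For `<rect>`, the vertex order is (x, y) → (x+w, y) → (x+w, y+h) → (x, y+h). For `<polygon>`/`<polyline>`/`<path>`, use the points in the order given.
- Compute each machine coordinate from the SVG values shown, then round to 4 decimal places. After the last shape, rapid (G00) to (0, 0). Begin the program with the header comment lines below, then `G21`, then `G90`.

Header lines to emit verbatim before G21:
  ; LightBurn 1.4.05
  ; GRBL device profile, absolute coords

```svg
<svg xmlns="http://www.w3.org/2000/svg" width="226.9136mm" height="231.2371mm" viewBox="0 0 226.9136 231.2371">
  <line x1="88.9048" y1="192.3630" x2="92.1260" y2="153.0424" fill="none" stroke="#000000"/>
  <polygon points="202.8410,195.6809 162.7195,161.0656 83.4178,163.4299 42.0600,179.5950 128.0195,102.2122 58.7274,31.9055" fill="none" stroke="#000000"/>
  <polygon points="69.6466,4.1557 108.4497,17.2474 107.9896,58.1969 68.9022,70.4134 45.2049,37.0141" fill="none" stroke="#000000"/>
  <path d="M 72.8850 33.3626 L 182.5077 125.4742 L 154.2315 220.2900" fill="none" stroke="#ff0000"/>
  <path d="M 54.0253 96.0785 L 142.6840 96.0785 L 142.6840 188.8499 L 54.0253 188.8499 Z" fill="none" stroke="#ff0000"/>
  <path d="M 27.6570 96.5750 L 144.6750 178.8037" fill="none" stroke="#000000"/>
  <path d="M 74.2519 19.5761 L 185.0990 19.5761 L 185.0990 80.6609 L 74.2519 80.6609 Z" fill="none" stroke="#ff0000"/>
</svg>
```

Since the viewBox matches the mm dimensions, user units are millimetres directly. The only transform is the Y-flip y_m = 231.2371 − y_svg.

Shape 1 is a line segment drawn with `<line>`. Its stroke #000000 means cut at S851, F1157. After flipping Y the toolpath is (88.9048,38.8741) → (92.1260,78.1947).

Shape 2 is a closed polygon drawn with `<polygon>`. Its stroke #000000 means cut at S851, F1157. After flipping Y the toolpath is (202.8410,35.5562) → (162.7195,70.1715) → (83.4178,67.8072) → (42.0600,51.6421) → (128.0195,129.0249) → (58.7274,199.3316) → (202.8410,35.5562), returning to the start.

Shape 3 is a regular polygon drawn with `<polygon>`. Its stroke #000000 means cut at S851, F1157. After flipping Y the toolpath is (69.6466,227.0814) → (108.4497,213.9897) → (107.9896,173.0402) → (68.9022,160.8237) → (45.2049,194.2230) → (69.6466,227.0814), returning to the start.

Shape 4 is a open polyline drawn with `<path>`. Its stroke #ff0000 means score at S487, F1966. After flipping Y the toolpath is (72.8850,197.8745) → (182.5077,105.7629) → (154.2315,10.9471).

Shape 5 is a rectangle drawn with `<path>`. Its stroke #ff0000 means score at S487, F1966. After flipping Y the toolpath is (54.0253,135.1586) → (142.6840,135.1586) → (142.6840,42.3872) → (54.0253,42.3872) → (54.0253,135.1586), returning to the start.

Shape 6 is a line segment drawn with `<path>`. Its stroke #000000 means cut at S851, F1157. After flipping Y the toolpath is (27.6570,134.6621) → (144.6750,52.4334).

Shape 7 is a rectangle drawn with `<path>`. Its stroke #ff0000 means score at S487, F1966. After flipping Y the toolpath is (74.2519,211.6610) → (185.0990,211.6610) → (185.0990,150.5762) → (74.2519,150.5762) → (74.2519,211.6610), returning to the start.

; LightBurn 1.4.05
; GRBL device profile, absolute coords
G21
G90
G00 X88.9048 Y38.8741
M3 S851
G1 X92.1260 Y78.1947 F1157
M5
G00 X202.8410 Y35.5562
M3 S851
G1 X162.7195 Y70.1715 F1157
G1 X83.4178 Y67.8072
G1 X42.0600 Y51.6421
G1 X128.0195 Y129.0249
G1 X58.7274 Y199.3316
G1 X202.8410 Y35.5562
M5
G00 X69.6466 Y227.0814
M3 S851
G1 X108.4497 Y213.9897 F1157
G1 X107.9896 Y173.0402
G1 X68.9022 Y160.8237
G1 X45.2049 Y194.2230
G1 X69.6466 Y227.0814
M5
G00 X72.8850 Y197.8745
M3 S487
G1 X182.5077 Y105.7629 F1966
G1 X154.2315 Y10.9471
M5
G00 X54.0253 Y135.1586
M3 S487
G1 X142.6840 Y135.1586 F1966
G1 X142.6840 Y42.3872
G1 X54.0253 Y42.3872
G1 X54.0253 Y135.1586
M5
G00 X27.6570 Y134.6621
M3 S851
G1 X144.6750 Y52.4334 F1157
M5
G00 X74.2519 Y211.6610
M3 S487
G1 X185.0990 Y211.6610 F1966
G1 X185.0990 Y150.5762
G1 X74.2519 Y150.5762
G1 X74.2519 Y211.6610
M5
G00 X0.0000 Y0.0000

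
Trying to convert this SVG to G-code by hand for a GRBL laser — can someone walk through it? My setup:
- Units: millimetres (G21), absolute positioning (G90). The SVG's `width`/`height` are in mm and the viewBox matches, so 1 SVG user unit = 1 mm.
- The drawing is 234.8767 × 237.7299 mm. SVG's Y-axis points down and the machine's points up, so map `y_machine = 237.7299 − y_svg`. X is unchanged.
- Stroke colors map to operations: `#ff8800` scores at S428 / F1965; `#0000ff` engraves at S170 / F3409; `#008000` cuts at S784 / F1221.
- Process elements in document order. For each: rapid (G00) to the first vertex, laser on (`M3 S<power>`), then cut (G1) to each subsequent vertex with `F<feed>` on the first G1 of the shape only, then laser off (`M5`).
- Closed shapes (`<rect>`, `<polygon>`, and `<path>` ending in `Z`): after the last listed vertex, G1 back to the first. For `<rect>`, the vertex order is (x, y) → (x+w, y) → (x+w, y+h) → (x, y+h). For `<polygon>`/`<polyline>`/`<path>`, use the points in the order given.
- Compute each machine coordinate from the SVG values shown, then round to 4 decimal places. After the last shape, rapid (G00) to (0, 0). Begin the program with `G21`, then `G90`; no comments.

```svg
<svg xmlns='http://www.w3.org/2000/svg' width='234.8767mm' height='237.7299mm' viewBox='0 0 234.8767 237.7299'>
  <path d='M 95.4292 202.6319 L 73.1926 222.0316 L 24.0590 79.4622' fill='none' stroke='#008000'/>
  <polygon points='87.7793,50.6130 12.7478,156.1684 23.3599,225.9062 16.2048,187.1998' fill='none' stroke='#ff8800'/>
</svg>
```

Since the viewBox matches the mm dimensions, user units are millimetres directly. The only transform is the Y-flip y_m = 237.7299 − y_svg.

Shape 1 is a open polyline drawn with `<path>`. Its stroke #008000 means cut at S784, F1221. After flipping Y the toolpath is (95.4292,35.0980) → (73.1926,15.6983) → (24.0590,158.2677).

Shape 2 is a closed polygon drawn with `<polygon>`. Its stroke #ff8800 means score at S428, F1965. After flipping Y the toolpath is (87.7793,187.1169) → (12.7478,81.5615) → (23.3599,11.8237) → (16.2048,50.5301) → (87.7793,187.1169), returning to the start.

G21
G90
G00 X95.4292 Y35.0980
M3 S784
G1 X73.1926 Y15.6983 F1221
G1 X24.0590 Y158.2677
M5
G00 X87.7793 Y187.1169
M3 S428
G1 X12.7478 Y81.5615 F1965
G1 X23.3599 Y11.8237
G1 X16.2048 Y50.5301
G1 X87.7793 Y187.1169
M5
G00 X0.0000 Y0.0000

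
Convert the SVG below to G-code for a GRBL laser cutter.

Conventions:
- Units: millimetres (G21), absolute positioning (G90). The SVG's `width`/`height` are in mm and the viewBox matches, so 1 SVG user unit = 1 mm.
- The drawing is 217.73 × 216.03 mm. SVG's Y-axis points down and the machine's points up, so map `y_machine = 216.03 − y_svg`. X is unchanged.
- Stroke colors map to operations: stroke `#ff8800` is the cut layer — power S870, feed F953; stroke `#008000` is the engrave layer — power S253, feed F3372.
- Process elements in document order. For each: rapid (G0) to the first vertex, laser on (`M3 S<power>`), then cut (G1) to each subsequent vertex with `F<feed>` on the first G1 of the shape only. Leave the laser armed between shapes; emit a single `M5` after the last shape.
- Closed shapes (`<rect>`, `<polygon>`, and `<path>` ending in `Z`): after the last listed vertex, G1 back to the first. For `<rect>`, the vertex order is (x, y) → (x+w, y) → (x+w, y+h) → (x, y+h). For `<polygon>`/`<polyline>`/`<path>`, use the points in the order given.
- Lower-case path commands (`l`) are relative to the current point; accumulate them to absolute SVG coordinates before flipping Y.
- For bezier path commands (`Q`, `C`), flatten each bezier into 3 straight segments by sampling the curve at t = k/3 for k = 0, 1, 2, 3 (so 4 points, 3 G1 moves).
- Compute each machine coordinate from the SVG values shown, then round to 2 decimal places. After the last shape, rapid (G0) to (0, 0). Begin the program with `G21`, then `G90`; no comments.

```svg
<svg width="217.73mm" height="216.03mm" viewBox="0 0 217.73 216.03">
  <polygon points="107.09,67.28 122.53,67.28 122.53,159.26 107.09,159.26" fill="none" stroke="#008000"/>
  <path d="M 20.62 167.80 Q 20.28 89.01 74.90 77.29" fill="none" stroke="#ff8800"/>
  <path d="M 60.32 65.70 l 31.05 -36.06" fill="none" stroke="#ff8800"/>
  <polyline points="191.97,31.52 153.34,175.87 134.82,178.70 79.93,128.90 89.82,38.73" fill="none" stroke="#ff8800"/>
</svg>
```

Since the viewBox matches the mm dimensions, user units are millimetres directly. The only transform is the Y-flip y_m = 216.03 − y_svg.

Shape 1 is a rectangle drawn with `<polygon>`. Its stroke #008000 means engrave at S253, F3372. After flipping Y the toolpath is (107.09,148.75) → (122.53,148.75) → (122.53,56.77) → (107.09,56.77) → (107.09,148.75), returning to the start.

Shape 2 is a quadratic bezier drawn with `<path>`. Its stroke #ff8800 means cut at S870, F953. After flipping Y the toolpath is (20.62,48.23) → (26.50,93.30) → (44.59,123.47) → (74.90,138.74).

Shape 3 is a line segment drawn with `<path>`. Its stroke #ff8800 means cut at S870, F953. After flipping Y the toolpath is (60.32,150.33) → (91.37,186.39).

Shape 4 is a open polyline drawn with `<polyline>`. Its stroke #ff8800 means cut at S870, F953. After flipping Y the toolpath is (191.97,184.51) → (153.34,40.16) → (134.82,37.33) → (79.93,87.13) → (89.82,177.30).

G21
G90
G0 X107.09 Y148.75
M3 S253
G1 X122.53 Y148.75 F3372
G1 X122.53 Y56.77
G1 X107.09 Y56.77
G1 X107.09 Y148.75
G0 X20.62 Y48.23
M3 S870
G1 X26.50 Y93.30 F953
G1 X44.59 Y123.47
G1 X74.90 Y138.74
G0 X60.32 Y150.33
M3 S870
G1 X91.37 Y186.39 F953
G0 X191.97 Y184.51
M3 S870
G1 X153.34 Y40.16 F953
G1 X134.82 Y37.33
G1 X79.93 Y87.13
G1 X89.82 Y177.30
M5
G0 X0.00 Y0.00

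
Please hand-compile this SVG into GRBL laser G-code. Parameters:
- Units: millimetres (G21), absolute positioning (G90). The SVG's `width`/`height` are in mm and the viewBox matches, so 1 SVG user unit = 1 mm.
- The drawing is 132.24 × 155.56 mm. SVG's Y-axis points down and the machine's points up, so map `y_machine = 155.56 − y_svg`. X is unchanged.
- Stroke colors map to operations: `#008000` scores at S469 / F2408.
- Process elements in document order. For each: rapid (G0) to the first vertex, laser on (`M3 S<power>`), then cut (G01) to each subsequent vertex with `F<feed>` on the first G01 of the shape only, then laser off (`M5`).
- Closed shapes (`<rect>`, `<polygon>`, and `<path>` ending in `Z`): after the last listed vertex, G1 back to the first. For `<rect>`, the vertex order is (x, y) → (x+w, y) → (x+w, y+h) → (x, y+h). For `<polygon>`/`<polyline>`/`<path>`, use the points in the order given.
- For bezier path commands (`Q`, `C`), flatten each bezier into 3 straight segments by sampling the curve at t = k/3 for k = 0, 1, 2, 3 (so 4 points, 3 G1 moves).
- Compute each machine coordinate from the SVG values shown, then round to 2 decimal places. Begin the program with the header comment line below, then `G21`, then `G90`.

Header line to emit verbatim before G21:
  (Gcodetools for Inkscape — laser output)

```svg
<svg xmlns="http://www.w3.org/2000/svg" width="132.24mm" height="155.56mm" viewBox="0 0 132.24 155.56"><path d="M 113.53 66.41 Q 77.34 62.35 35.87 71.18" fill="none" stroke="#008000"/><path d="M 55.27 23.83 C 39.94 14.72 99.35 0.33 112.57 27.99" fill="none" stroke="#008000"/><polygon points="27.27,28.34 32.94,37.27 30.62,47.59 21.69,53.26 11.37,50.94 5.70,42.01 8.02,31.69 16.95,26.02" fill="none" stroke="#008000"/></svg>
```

Since the viewBox matches the mm dimensions, user units are millimetres directly. The only transform is the Y-flip y_m = 155.56 − y_svg.

Shape 1 is a quadratic bezier drawn with `<path>`. Its stroke #008000 means score at S469, F2408. After flipping Y the toolpath is (113.53,89.15) → (88.82,90.42) → (62.93,88.83) → (35.87,84.38).

Shape 2 is a cubic bezier drawn with `<path>`. Its stroke #008000 means score at S469, F2408. After flipping Y the toolpath is (55.27,131.73) → (60.37,140.85) → (88.43,142.97) → (112.57,127.57).

Shape 3 is a regular polygon drawn with `<polygon>`. Its stroke #008000 means score at S469, F2408. After flipping Y the toolpath is (27.27,127.22) → (32.94,118.29) → (30.62,107.97) → (21.69,102.30) → (11.37,104.62) → (5.70,113.55) → (8.02,123.87) → (16.95,129.54) → (27.27,127.22), returning to the start.

(Gcodetools for Inkscape — laser output)
G21
G90
G0 X113.53 Y89.15
M3 S469
G01 X88.82 Y90.42 F2408
G01 X62.93 Y88.83
G01 X35.87 Y84.38
M5
G0 X55.27 Y131.73
M3 S469
G01 X60.37 Y140.85 F2408
G01 X88.43 Y142.97
G01 X112.57 Y127.57
M5
G0 X27.27 Y127.22
M3 S469
G01 X32.94 Y118.29 F2408
G01 X30.62 Y107.97
G01 X21.69 Y102.30
G01 X11.37 Y104.62
G01 X5.70 Y113.55
G01 X8.02 Y123.87
G01 X16.95 Y129.54
G01 X27.27 Y127.22
M5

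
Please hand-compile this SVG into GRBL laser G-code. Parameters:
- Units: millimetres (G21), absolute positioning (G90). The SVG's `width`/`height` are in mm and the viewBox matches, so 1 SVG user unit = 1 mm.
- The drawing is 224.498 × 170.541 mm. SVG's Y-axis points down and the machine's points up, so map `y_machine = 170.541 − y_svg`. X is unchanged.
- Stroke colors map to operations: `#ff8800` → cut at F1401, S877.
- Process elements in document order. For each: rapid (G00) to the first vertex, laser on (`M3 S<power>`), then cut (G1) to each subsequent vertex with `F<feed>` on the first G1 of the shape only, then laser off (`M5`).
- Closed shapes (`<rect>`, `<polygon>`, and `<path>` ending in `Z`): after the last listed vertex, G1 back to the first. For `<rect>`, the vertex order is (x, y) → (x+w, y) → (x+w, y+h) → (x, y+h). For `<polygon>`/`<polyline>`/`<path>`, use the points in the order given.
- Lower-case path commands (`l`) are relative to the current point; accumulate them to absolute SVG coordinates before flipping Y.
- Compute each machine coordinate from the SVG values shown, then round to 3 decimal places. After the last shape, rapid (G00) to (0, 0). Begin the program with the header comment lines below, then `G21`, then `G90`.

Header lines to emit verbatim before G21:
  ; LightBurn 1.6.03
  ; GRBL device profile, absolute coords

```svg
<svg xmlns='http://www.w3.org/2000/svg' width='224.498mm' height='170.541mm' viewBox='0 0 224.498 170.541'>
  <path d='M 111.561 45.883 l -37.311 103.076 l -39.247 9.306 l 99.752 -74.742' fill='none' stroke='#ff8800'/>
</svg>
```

; LightBurn 1.6.03
; GRBL device profile, absolute coords
G21
G90
G00 X111.561 Y124.658
M3 S877
G1 X74.250 Y21.582 F1401
G1 X35.003 Y12.276
G1 X134.755 Y87.018
M5
G00 X0.000 Y0.000

1 u = 1 mm; y_m = 170.541 − y.

[1] `<path>` open polyline, #ff8800→cut S877 F1401: (111.561,124.658) → (74.250,21.582) → (35.003,12.276) → (134.755,87.018)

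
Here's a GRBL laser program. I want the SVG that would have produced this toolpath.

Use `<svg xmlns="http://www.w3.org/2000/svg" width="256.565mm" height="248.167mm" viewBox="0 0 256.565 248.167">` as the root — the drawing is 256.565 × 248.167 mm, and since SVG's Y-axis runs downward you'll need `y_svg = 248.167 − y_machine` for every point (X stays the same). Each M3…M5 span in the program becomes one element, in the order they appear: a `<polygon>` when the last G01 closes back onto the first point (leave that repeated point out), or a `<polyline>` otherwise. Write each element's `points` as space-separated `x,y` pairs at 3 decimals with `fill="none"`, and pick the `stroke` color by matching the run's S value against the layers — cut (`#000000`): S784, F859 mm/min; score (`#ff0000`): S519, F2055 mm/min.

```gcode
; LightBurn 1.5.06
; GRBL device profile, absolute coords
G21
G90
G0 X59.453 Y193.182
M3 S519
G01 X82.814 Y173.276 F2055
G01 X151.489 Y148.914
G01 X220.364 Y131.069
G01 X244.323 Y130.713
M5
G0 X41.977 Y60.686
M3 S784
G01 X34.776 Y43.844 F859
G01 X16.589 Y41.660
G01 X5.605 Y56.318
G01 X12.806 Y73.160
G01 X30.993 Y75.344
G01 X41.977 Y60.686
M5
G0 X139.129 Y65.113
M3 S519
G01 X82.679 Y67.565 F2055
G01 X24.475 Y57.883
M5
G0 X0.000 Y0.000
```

Machine Y-up, SVG Y-down with viewBox height 248.167, so y_svg = 248.167 − y_machine; X carries over.

Run 1: power S519 maps to stroke `#ff0000` (score). The run is open, so emit a `<polyline>` with points (Y-flipped): 59.453,54.985 82.814,74.891 151.489,99.253 220.364,117.098 244.323,117.454.

Run 2: the run's S784 means `#000000` (cut). The run returns to its start, so emit a `<polygon>` with points (Y-flipped): 41.977,187.481 34.776,204.323 16.589,206.507 5.605,191.849 12.806,175.007 30.993,172.823.

Run 3: the run's S519 means `#ff0000` (score). The run is open, so emit a `<polyline>` with points (Y-flipped): 139.129,183.054 82.679,180.602 24.475,190.284.

<svg xmlns="http://www.w3.org/2000/svg" width="256.565mm" height="248.167mm" viewBox="0 0 256.565 248.167">
  <polyline points="59.453,54.985 82.814,74.891 151.489,99.253 220.364,117.098 244.323,117.454" fill="none" stroke="#ff0000"/>
  <polygon points="41.977,187.481 34.776,204.323 16.589,206.507 5.605,191.849 12.806,175.007 30.993,172.823" fill="none" stroke="#000000"/>
  <polyline points="139.129,183.054 82.679,180.602 24.475,190.284" fill="none" stroke="#ff0000"/>
</svg>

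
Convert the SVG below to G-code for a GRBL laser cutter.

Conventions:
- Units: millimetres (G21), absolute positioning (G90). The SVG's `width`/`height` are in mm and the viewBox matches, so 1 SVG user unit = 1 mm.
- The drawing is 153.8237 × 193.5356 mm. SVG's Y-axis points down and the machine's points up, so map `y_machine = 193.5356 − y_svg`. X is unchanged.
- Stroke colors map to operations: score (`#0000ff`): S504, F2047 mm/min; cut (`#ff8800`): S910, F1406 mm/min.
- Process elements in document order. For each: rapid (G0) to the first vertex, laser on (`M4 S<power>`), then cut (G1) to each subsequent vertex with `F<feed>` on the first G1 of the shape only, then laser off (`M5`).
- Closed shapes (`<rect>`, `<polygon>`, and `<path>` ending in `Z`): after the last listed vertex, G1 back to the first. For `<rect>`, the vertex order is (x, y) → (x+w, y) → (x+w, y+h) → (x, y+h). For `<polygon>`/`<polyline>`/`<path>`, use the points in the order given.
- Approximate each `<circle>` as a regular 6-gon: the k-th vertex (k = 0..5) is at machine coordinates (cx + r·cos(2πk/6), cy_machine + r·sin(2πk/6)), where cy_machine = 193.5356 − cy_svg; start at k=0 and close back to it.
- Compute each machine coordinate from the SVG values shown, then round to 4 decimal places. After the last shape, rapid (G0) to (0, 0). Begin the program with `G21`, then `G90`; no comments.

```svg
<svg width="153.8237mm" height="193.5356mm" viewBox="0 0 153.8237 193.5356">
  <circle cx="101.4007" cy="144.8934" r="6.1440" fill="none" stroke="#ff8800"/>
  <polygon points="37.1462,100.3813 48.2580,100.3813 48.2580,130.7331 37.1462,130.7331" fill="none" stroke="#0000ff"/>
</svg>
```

G21
G90
G0 X107.5447 Y48.6422
M4 S910
G1 X104.4727 Y53.9631 F1406
G1 X98.3287 Y53.9631
G1 X95.2567 Y48.6422
G1 X98.3287 Y43.3213
G1 X104.4727 Y43.3213
G1 X107.5447 Y48.6422
M5
G0 X37.1462 Y93.1543
M4 S504
G1 X48.2580 Y93.1543 F2047
G1 X48.2580 Y62.8025
G1 X37.1462 Y62.8025
G1 X37.1462 Y93.1543
M5
G0 X0.0000 Y0.0000

viewBox `0 0 153.8237 193.5356` with mm width/height → 1 unit = 1 mm. Flip: y_m = 193.5356 − y_svg.

**Shape 1** — `<circle>` circle, stroke `#ff8800` → cut (S910, F1406). Machine vertices: (107.5447,48.6422) → (104.4727,53.9631) → (98.3287,53.9631) → (95.2567,48.6422) → (98.3287,43.3213) → (104.4727,43.3213) → (107.5447,48.6422). Closed: final G1 returns to the first vertex.

**Shape 2** — `<polygon>` rectangle, stroke `#0000ff` → score (S504, F2047). Machine vertices: (37.1462,93.1543) → (48.2580,93.1543) → (48.2580,62.8025) → (37.1462,62.8025) → (37.1462,93.1543). Closed: final G1 returns to the first vertex.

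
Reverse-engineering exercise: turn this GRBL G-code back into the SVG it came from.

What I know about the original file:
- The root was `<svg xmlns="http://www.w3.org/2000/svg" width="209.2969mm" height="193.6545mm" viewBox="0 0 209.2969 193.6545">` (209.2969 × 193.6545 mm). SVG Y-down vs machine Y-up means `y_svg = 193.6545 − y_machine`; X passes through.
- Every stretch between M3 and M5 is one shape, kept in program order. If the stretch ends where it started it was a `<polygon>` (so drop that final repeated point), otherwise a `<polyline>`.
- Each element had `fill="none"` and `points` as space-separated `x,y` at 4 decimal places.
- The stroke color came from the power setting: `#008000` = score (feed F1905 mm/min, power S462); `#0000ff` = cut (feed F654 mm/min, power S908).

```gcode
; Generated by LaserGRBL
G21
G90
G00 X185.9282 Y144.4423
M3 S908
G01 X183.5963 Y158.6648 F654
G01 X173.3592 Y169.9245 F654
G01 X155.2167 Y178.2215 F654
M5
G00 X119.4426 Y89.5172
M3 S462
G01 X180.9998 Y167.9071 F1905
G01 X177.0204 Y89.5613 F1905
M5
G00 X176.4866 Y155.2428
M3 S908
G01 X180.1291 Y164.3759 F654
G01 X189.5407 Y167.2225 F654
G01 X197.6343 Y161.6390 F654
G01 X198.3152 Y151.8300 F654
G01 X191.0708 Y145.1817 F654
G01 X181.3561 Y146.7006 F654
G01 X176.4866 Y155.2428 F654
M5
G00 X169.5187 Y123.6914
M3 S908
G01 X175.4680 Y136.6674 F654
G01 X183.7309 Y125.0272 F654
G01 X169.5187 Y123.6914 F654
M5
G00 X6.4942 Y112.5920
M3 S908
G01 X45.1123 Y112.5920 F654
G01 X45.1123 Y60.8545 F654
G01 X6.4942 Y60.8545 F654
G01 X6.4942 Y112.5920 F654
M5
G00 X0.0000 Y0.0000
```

<svg xmlns="http://www.w3.org/2000/svg" width="209.2969mm" height="193.6545mm" viewBox="0 0 209.2969 193.6545">
  <polyline points="185.9282,49.2122 183.5963,34.9897 173.3592,23.7300 155.2167,15.4330" fill="none" stroke="#0000ff"/>
  <polyline points="119.4426,104.1373 180.9998,25.7474 177.0204,104.0932" fill="none" stroke="#008000"/>
  <polygon points="176.4866,38.4117 180.1291,29.2786 189.5407,26.4320 197.6343,32.0155 198.3152,41.8245 191.0708,48.4728 181.3561,46.9539" fill="none" stroke="#0000ff"/>
  <polygon points="169.5187,69.9631 175.4680,56.9871 183.7309,68.6273" fill="none" stroke="#0000ff"/>
  <polygon points="6.4942,81.0625 45.1123,81.0625 45.1123,132.8000 6.4942,132.8000" fill="none" stroke="#0000ff"/>
</svg>

y_svg = 193.6545 − y_m.

[1] S908→`#0000ff` (cut); open run; points: 185.9282,49.2122 183.5963,34.9897 173.3592,23.7300 155.2167,15.4330

[2] S462→`#008000` (score); open run; points: 119.4426,104.1373 180.9998,25.7474 177.0204,104.0932

[3] S908→`#0000ff` (cut); closed run; points: 176.4866,38.4117 180.1291,29.2786 189.5407,26.4320 197.6343,32.0155 198.3152,41.8245 191.0708,48.4728 181.3561,46.9539

[4] S908→`#0000ff` (cut); closed run; points: 169.5187,69.9631 175.4680,56.9871 183.7309,68.6273

[5] S908→`#0000ff` (cut); closed run; points: 6.4942,81.0625 45.1123,81.0625 45.1123,132.8000 6.4942,132.8000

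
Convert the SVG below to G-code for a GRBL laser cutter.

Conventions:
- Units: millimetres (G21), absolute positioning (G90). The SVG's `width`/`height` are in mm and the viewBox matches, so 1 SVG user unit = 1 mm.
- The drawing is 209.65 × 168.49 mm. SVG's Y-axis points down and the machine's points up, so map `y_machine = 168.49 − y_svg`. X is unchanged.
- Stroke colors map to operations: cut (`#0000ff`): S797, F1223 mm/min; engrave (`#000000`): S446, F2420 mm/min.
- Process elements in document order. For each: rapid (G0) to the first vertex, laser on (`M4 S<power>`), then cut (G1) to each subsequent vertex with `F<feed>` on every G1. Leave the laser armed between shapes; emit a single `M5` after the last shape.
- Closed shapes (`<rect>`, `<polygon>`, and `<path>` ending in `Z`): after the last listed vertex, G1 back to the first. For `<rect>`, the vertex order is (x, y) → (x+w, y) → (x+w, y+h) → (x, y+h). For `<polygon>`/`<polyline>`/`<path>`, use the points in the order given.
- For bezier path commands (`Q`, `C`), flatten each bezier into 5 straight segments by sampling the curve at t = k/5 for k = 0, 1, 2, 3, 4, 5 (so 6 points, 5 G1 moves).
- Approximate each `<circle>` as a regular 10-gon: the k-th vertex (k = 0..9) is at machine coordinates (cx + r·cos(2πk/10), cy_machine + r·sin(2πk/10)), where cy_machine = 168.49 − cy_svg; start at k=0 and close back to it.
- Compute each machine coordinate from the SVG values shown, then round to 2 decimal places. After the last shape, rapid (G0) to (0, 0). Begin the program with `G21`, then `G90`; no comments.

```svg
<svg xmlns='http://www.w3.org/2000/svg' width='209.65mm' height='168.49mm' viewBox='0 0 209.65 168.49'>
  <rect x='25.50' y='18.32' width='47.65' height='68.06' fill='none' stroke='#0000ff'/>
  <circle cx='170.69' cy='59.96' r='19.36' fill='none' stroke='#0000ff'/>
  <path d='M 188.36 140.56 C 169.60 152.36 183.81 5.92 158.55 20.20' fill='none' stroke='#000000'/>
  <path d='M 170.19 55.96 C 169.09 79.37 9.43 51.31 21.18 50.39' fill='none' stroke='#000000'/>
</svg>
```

G21
G90
G0 X25.50 Y150.17
M4 S797
G1 X73.15 Y150.17 F1223
G1 X73.15 Y82.11 F1223
G1 X25.50 Y82.11 F1223
G1 X25.50 Y150.17 F1223
G0 X190.05 Y108.53
M4 S797
G1 X186.35 Y119.91 F1223
G1 X176.67 Y126.94 F1223
G1 X164.71 Y126.94 F1223
G1 X155.03 Y119.91 F1223
G1 X151.33 Y108.53 F1223
G1 X155.03 Y97.15 F1223
G1 X164.71 Y90.12 F1223
G1 X176.67 Y90.12 F1223
G1 X186.35 Y97.15 F1223
G1 X190.05 Y108.53 F1223
G0 X188.36 Y27.93
M4 S446
G1 X180.48 Y37.29 F2420
G1 X177.04 Y69.31 F2420
G1 X174.55 Y108.69 F2420
G1 X169.55 Y140.12 F2420
G1 X158.55 Y148.29 F2420
G0 X170.19 Y112.53
M4 S446
G1 X153.14 Y104.03 F2420
G1 X113.88 Y104.11 F2420
G1 X68.24 Y109.00 F2420
G1 X32.06 Y114.92 F2420
G1 X21.18 Y118.10 F2420
M5
G0 X0.00 Y0.00

viewBox `0 0 209.65 168.49` with mm width/height → 1 unit = 1 mm. Flip: y_m = 168.49 − y_svg.

**Shape 1** — `<rect>` rectangle, stroke `#0000ff` → cut (S797, F1223). Machine vertices: (25.50,150.17) → (73.15,150.17) → (73.15,82.11) → (25.50,82.11) → (25.50,150.17). Closed: final G1 returns to the first vertex.

**Shape 2** — `<circle>` circle, stroke `#0000ff` → cut (S797, F1223). Machine vertices: (190.05,108.53) → (186.35,119.91) → (176.67,126.94) → (164.71,126.94) → (155.03,119.91) → (151.33,108.53) → (155.03,97.15) → (164.71,90.12) → (176.67,90.12) → (186.35,97.15) → (190.05,108.53). Closed: final G1 returns to the first vertex.

**Shape 3** — `<path>` cubic bezier, stroke `#000000` → engrave (S446, F2420). Control points (SVG): P0=(188.36,140.56), P1=(169.60,152.36), P2=(183.81,5.92), P3=(158.55,20.20); sampled at t=k/5. Machine vertices: (188.36,27.93) → (180.48,37.29) → (177.04,69.31) → (174.55,108.69) → (169.55,140.12) → (158.55,148.29). Open path.

**Shape 4** — `<path>` cubic bezier, stroke `#000000` → engrave (S446, F2420). Control points (SVG): P0=(170.19,55.96), P1=(169.09,79.37), P2=(9.43,51.31), P3=(21.18,50.39); sampled at t=k/5. Machine vertices: (170.19,112.53) → (153.14,104.03) → (113.88,104.11) → (68.24,109.00) → (32.06,114.92) → (21.18,118.10). Open path.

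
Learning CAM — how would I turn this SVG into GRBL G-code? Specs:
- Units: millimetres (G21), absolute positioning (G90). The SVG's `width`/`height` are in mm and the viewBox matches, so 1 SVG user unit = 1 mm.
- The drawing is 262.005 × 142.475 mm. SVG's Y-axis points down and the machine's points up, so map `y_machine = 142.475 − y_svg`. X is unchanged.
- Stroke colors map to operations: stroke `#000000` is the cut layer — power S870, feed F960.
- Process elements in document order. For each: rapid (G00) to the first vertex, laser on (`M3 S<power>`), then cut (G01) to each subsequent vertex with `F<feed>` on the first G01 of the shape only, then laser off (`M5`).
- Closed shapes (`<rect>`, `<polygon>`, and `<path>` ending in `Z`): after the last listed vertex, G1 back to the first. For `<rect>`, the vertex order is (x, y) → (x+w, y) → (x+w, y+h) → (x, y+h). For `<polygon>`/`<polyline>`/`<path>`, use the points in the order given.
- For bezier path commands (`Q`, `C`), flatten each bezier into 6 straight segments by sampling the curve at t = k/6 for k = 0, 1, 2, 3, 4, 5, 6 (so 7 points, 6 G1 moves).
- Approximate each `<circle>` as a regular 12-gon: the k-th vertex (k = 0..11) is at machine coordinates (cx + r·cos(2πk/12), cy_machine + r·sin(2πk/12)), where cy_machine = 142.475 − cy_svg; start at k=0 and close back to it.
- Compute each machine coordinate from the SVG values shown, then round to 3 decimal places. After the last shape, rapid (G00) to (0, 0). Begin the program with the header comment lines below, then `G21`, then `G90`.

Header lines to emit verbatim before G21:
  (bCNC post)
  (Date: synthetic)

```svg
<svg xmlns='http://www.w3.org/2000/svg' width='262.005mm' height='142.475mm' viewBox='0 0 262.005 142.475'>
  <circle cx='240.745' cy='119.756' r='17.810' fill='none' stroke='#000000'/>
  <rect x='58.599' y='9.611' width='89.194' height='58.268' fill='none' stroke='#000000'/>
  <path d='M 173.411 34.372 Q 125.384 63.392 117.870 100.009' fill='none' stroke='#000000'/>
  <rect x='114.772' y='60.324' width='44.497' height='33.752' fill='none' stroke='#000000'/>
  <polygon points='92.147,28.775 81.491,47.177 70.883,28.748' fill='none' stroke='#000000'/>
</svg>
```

(bCNC post)
(Date: synthetic)
G21
G90
G00 X258.555 Y22.719
M3 S870
G01 X256.169 Y31.624 F960
G01 X249.650 Y38.143
G01 X240.745 Y40.529
G01 X231.840 Y38.143
G01 X225.321 Y31.624
G01 X222.935 Y22.719
G01 X225.321 Y13.814
G01 X231.840 Y7.295
G01 X240.745 Y4.909
G01 X249.650 Y7.295
G01 X256.169 Y13.814
G01 X258.555 Y22.719
M5
G00 X58.599 Y132.864
M3 S870
G01 X147.793 Y132.864 F960
G01 X147.793 Y74.596
G01 X58.599 Y74.596
G01 X58.599 Y132.864
M5
G00 X173.411 Y108.103
M3 S870
G01 X158.527 Y98.219 F960
G01 X145.894 Y87.912
G01 X135.512 Y77.184
G01 X127.381 Y66.033
G01 X121.500 Y54.461
G01 X117.870 Y42.466
M5
G00 X114.772 Y82.151
M3 S870
G01 X159.269 Y82.151 F960
G01 X159.269 Y48.399
G01 X114.772 Y48.399
G01 X114.772 Y82.151
M5
G00 X92.147 Y113.700
M3 S870
G01 X81.491 Y95.298 F960
G01 X70.883 Y113.727
G01 X92.147 Y113.700
M5
G00 X0.000 Y0.000

viewBox `0 0 262.005 142.475` with mm width/height → 1 unit = 1 mm. Flip: y_m = 142.475 − y_svg.

**Shape 1** — `<circle>` circle, stroke `#000000` → cut (S870, F960). Machine vertices: (258.555,22.719) → (256.169,31.624) → (249.650,38.143) → (240.745,40.529) → (231.840,38.143) → (225.321,31.624) → (222.935,22.719) → (225.321,13.814) → (231.840,7.295) → (240.745,4.909) → (249.650,7.295) → (256.169,13.814) → (258.555,22.719). Closed: final G1 returns to the first vertex.

**Shape 2** — `<rect>` rectangle, stroke `#000000` → cut (S870, F960). Machine vertices: (58.599,132.864) → (147.793,132.864) → (147.793,74.596) → (58.599,74.596) → (58.599,132.864). Closed: final G1 returns to the first vertex.

**Shape 3** — `<path>` quadratic bezier, stroke `#000000` → cut (S870, F960). Control points (SVG): P0=(173.411,34.372), P1=(125.384,63.392), P2=(117.870,100.009); sampled at t=k/6. Machine vertices: (173.411,108.103) → (158.527,98.219) → (145.894,87.912) → (135.512,77.184) → (127.381,66.033) → (121.500,54.461) → (117.870,42.466). Open path.

**Shape 4** — `<rect>` rectangle, stroke `#000000` → cut (S870, F960). Machine vertices: (114.772,82.151) → (159.269,82.151) → (159.269,48.399) → (114.772,48.399) → (114.772,82.151). Closed: final G1 returns to the first vertex.

**Shape 5** — `<polygon>` regular polygon, stroke `#000000` → cut (S870, F960). Machine vertices: (92.147,113.700) → (81.491,95.298) → (70.883,113.727) → (92.147,113.700). Closed: final G1 returns to the first vertex.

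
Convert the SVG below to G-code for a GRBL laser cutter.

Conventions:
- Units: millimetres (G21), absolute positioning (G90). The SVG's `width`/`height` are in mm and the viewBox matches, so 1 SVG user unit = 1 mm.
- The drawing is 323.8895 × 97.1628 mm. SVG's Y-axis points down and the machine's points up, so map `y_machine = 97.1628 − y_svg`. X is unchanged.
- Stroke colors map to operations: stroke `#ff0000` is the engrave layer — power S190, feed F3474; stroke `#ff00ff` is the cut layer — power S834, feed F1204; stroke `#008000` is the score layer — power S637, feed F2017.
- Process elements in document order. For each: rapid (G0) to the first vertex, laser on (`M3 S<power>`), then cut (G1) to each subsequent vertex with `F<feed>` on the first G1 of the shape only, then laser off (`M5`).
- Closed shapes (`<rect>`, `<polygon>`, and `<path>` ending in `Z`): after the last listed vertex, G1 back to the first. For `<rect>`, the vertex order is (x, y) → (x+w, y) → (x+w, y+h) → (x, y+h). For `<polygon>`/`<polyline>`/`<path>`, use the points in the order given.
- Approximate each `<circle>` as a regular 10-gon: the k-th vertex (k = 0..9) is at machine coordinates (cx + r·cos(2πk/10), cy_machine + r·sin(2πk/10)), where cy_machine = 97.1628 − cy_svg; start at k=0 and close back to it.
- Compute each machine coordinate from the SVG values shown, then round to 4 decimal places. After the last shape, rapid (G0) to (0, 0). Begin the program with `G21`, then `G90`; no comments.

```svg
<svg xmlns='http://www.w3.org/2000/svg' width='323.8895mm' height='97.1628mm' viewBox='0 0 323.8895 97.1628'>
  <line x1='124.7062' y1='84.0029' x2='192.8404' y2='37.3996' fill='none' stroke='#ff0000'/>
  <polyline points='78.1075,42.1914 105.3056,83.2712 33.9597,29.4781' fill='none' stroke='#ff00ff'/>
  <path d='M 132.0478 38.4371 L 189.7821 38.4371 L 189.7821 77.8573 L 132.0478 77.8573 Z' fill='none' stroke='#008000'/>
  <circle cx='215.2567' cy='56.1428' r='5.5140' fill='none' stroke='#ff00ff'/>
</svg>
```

G21
G90
G0 X124.7062 Y13.1599
M3 S190
G1 X192.8404 Y59.7632 F3474
M5
G0 X78.1075 Y54.9714
M3 S834
G1 X105.3056 Y13.8916 F1204
G1 X33.9597 Y67.6847
M5
G0 X132.0478 Y58.7257
M3 S637
G1 X189.7821 Y58.7257 F2017
G1 X189.7821 Y19.3055
G1 X132.0478 Y19.3055
G1 X132.0478 Y58.7257
M5
G0 X220.7707 Y41.0200
M3 S834
G1 X219.7176 Y44.2610 F1204
G1 X216.9606 Y46.2641
G1 X213.5528 Y46.2641
G1 X210.7958 Y44.2610
G1 X209.7427 Y41.0200
G1 X210.7958 Y37.7790
G1 X213.5528 Y35.7759
G1 X216.9606 Y35.7759
G1 X219.7176 Y37.7790
G1 X220.7707 Y41.0200
M5
G0 X0.0000 Y0.0000

Since the viewBox matches the mm dimensions, user units are millimetres directly. The only transform is the Y-flip y_m = 97.1628 − y_svg.

Shape 1 is a line segment drawn with `<line>`. Its stroke #ff0000 means engrave at S190, F3474. After flipping Y the toolpath is (124.7062,13.1599) → (192.8404,59.7632).

Shape 2 is a open polyline drawn with `<polyline>`. Its stroke #ff00ff means cut at S834, F1204. After flipping Y the toolpath is (78.1075,54.9714) → (105.3056,13.8916) → (33.9597,67.6847).

Shape 3 is a rectangle drawn with `<path>`. Its stroke #008000 means score at S637, F2017. After flipping Y the toolpath is (132.0478,58.7257) → (189.7821,58.7257) → (189.7821,19.3055) → (132.0478,19.3055) → (132.0478,58.7257), returning to the start.

Shape 4 is a circle drawn with `<circle>`. Its stroke #ff00ff means cut at S834, F1204. After flipping Y the toolpath is (220.7707,41.0200) → (219.7176,44.2610) → (216.9606,46.2641) → (213.5528,46.2641) → (210.7958,44.2610) → (209.7427,41.0200) → (210.7958,37.7790) → (213.5528,35.7759) → (216.9606,35.7759) → (219.7176,37.7790) → (220.7707,41.0200), returning to the start.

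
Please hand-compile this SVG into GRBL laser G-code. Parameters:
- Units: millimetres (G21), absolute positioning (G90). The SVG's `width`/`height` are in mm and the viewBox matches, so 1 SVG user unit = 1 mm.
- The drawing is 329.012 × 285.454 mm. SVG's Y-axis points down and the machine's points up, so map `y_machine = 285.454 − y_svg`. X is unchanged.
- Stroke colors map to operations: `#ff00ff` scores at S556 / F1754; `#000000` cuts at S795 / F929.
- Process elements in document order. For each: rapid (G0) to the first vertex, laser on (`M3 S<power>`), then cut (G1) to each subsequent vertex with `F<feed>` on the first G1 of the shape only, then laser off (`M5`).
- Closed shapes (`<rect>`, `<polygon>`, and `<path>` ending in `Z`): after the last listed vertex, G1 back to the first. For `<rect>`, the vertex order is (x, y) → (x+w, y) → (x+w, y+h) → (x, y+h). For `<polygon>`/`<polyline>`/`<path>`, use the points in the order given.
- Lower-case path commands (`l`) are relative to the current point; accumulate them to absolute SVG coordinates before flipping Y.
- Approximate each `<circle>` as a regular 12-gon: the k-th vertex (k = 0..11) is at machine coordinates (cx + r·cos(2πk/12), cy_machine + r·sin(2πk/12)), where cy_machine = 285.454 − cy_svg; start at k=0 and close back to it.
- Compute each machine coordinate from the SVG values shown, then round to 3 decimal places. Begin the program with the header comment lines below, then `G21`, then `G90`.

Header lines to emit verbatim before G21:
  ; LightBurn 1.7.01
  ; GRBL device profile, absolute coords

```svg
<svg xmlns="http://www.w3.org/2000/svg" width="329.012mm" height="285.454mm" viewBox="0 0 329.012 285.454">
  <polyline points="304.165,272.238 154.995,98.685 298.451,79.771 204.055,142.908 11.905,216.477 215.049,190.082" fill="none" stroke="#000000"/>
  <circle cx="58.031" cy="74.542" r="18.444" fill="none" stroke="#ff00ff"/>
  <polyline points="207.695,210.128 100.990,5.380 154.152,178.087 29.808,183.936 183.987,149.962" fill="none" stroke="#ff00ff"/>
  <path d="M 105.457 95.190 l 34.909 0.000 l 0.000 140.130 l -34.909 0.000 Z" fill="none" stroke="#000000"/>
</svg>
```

; LightBurn 1.7.01
; GRBL device profile, absolute coords
G21
G90
G0 X304.165 Y13.216
M3 S795
G1 X154.995 Y186.769 F929
G1 X298.451 Y205.683
G1 X204.055 Y142.546
G1 X11.905 Y68.977
G1 X215.049 Y95.372
M5
G0 X76.475 Y210.912
M3 S556
G1 X74.004 Y220.134 F1754
G1 X67.253 Y226.885
G1 X58.031 Y229.356
G1 X48.809 Y226.885
G1 X42.058 Y220.134
G1 X39.587 Y210.912
G1 X42.058 Y201.690
G1 X48.809 Y194.939
G1 X58.031 Y192.468
G1 X67.253 Y194.939
G1 X74.004 Y201.690
G1 X76.475 Y210.912
M5
G0 X207.695 Y75.326
M3 S556
G1 X100.990 Y280.074 F1754
G1 X154.152 Y107.367
G1 X29.808 Y101.518
G1 X183.987 Y135.492
M5
G0 X105.457 Y190.264
M3 S795
G1 X140.366 Y190.264 F929
G1 X140.366 Y50.134
G1 X105.457 Y50.134
G1 X105.457 Y190.264
M5

Since the viewBox matches the mm dimensions, user units are millimetres directly. The only transform is the Y-flip y_m = 285.454 − y_svg.

Shape 1 is a open polyline drawn with `<polyline>`. Its stroke #000000 means cut at S795, F929. After flipping Y the toolpath is (304.165,13.216) → (154.995,186.769) → (298.451,205.683) → (204.055,142.546) → (11.905,68.977) → (215.049,95.372).

Shape 2 is a circle drawn with `<circle>`. Its stroke #ff00ff means score at S556, F1754. After flipping Y the toolpath is (76.475,210.912) → (74.004,220.134) → (67.253,226.885) → (58.031,229.356) → (48.809,226.885) → (42.058,220.134) → (39.587,210.912) → (42.058,201.690) → (48.809,194.939) → (58.031,192.468) → (67.253,194.939) → (74.004,201.690) → (76.475,210.912), returning to the start.

Shape 3 is a open polyline drawn with `<polyline>`. Its stroke #ff00ff means score at S556, F1754. After flipping Y the toolpath is (207.695,75.326) → (100.990,280.074) → (154.152,107.367) → (29.808,101.518) → (183.987,135.492).

Shape 4 is a rectangle drawn with `<path>`. Its stroke #000000 means cut at S795, F929. After flipping Y the toolpath is (105.457,190.264) → (140.366,190.264) → (140.366,50.134) → (105.457,50.134) → (105.457,190.264), returning to the start.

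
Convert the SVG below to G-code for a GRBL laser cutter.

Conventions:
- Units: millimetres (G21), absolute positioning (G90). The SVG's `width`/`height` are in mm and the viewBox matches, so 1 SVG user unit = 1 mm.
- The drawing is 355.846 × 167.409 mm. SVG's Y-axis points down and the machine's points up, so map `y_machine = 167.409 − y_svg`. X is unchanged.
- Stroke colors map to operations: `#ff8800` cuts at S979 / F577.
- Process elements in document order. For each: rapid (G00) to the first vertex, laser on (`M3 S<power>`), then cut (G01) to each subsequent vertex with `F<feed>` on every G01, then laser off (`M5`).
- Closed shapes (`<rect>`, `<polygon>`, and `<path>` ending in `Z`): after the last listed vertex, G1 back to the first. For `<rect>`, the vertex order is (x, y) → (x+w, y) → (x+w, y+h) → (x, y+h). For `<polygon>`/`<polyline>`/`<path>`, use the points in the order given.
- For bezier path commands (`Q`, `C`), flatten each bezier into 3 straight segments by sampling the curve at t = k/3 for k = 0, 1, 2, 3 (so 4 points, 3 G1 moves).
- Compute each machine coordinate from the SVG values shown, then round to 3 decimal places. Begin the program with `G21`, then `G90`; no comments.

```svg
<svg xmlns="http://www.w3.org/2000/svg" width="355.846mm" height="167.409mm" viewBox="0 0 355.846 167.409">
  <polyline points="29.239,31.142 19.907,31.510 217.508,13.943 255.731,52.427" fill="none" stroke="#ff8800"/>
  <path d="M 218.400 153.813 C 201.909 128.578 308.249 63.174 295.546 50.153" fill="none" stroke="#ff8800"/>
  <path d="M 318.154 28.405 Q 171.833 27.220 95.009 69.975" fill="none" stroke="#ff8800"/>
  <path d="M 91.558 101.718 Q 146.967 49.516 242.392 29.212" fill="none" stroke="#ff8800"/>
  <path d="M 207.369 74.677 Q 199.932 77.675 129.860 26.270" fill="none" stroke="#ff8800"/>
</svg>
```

G21
G90
G00 X29.239 Y136.267
M3 S979
G01 X19.907 Y135.899 F577
G01 X217.508 Y153.466 F577
G01 X255.731 Y114.982 F577
M5
G00 X218.400 Y13.596
M3 S979
G01 X233.894 Y48.793 F577
G01 X277.526 Y90.202 F577
G01 X295.546 Y117.256 F577
M5
G00 X318.154 Y139.004
M3 S979
G01 X228.329 Y134.912 F577
G01 X153.947 Y121.055 F577
G01 X95.009 Y97.434 F577
M5
G00 X91.558 Y65.691
M3 S979
G01 X132.944 Y96.948 F577
G01 X183.222 Y121.117 F577
G01 X242.392 Y138.197 F577
M5
G00 X207.369 Y92.732
M3 S979
G01 X195.452 Y96.778 F577
G01 X169.615 Y112.914 F577
G01 X129.860 Y141.139 F577
M5

1 u = 1 mm; y_m = 167.409 − y.

[1] `<polyline>` open polyline, #ff8800→cut S979 F577: (29.239,136.267) → (19.907,135.899) → (217.508,153.466) → (255.731,114.982)

[2] `<path>` cubic bezier, #ff8800→cut S979 F577: (218.400,13.596) → (233.894,48.793) → (277.526,90.202) → (295.546,117.256)

[3] `<path>` quadratic bezier, #ff8800→cut S979 F577: (318.154,139.004) → (228.329,134.912) → (153.947,121.055) → (95.009,97.434)

[4] `<path>` quadratic bezier, #ff8800→cut S979 F577: (91.558,65.691) → (132.944,96.948) → (183.222,121.117) → (242.392,138.197)

[5] `<path>` quadratic bezier, #ff8800→cut S979 F577: (207.369,92.732) → (195.452,96.778) → (169.615,112.914) → (129.860,141.139)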